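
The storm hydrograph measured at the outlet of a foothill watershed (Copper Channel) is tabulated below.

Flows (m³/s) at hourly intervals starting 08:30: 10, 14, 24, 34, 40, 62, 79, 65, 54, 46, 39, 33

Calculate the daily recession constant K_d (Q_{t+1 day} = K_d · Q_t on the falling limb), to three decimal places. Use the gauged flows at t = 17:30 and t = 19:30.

K_d ≈ 0.019

Between t = 17:30 and t = 19:30 the flow falls from 46 to 33 m³/s over 2×1 h = 2 h.
Per-interval ratio K = (33/46)^(1/2) = 0.8470; K_d = K^(24/1) = 0.019.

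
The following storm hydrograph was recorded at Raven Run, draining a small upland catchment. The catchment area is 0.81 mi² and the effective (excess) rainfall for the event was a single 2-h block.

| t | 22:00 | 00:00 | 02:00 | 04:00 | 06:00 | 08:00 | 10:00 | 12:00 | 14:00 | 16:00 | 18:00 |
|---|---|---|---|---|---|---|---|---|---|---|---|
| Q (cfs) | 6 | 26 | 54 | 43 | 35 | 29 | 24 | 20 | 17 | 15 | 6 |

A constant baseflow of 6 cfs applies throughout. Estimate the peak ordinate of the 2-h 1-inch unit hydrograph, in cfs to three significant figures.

Direct runoff: 0.0, 20.0, 48.0, 37.0, 29.0, 23.0, 18.0, 14.0, 11.0, 9.0, 0.0 cfs; ΣQ_DR = 209.0 cfs, peak = 48.0 cfs.
Runoff depth d = ΣQ_DR·Δt / A = 209.0 × 7200 / (0.81 mi²) = 0.7997 in.
The 1-inch UH is the DRH scaled by (1 in)/d, so U_p = 48.0 × 1/0.7997 = 60.0 cfs.

U_p ≈ 60.0 cfs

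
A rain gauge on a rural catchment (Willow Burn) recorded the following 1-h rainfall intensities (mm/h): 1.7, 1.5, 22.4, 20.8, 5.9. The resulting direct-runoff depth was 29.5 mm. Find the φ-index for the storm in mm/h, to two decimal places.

Only the 2 blocks with intensity above φ contribute runoff: 22.4, 20.8 mm/h.
Σ(I−φ)·Δt = d  ⇒  (22.4+20.8 − 2φ)·1 = 29.5
φ = (43.20 − 29.5/1) / 2 = 6.85 mm/h.

φ ≈ 6.85 mm/h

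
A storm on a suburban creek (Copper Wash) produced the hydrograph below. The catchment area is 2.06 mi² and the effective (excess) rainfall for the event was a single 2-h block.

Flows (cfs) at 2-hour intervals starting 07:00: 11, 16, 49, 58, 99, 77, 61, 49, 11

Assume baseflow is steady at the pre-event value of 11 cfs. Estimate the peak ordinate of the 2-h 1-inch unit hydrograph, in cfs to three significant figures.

U_p ≈ 176 cfs

Direct runoff: 0.0, 5.0, 38.0, 47.0, 88.0, 66.0, 50.0, 38.0, 0.0 cfs; ΣQ_DR = 332.0 cfs, peak = 88.0 cfs.
Runoff depth d = ΣQ_DR·Δt / A = 332.0 × 7200 / (2.06 mi²) = 0.4995 in.
The 1-inch UH is the DRH scaled by (1 in)/d, so U_p = 88.0 × 1/0.4995 = 176 cfs.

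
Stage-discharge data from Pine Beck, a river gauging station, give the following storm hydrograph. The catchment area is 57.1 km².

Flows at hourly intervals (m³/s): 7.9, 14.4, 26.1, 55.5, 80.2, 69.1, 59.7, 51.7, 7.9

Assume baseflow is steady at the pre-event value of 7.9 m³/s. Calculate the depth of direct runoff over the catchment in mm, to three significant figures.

Direct runoff: 0.0, 6.5, 18.2, 47.6, 72.3, 61.2, 51.8, 43.8, 0.0 m³/s; ΣQ_DR = 301.4 m³/s.
V = ΣQ_DR · Δt = 301.4 × 3600 s = 1.085 × 10^6 m³.
Over A = 57.1 km², depth = V / A = 19.0 mm.

d ≈ 19.0 mm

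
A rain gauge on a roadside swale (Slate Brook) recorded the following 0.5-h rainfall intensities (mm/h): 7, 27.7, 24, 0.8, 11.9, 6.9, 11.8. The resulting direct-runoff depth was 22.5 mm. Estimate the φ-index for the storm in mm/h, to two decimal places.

Only the 4 blocks with intensity above φ contribute runoff: 27.7, 24, 11.9, 11.8 mm/h.
Σ(I−φ)·Δt = d  ⇒  (27.7+24+11.9+11.8 − 4φ)·0.5 = 22.5
φ = (75.40 − 22.5/0.5) / 4 = 7.60 mm/h.

φ ≈ 7.60 mm/h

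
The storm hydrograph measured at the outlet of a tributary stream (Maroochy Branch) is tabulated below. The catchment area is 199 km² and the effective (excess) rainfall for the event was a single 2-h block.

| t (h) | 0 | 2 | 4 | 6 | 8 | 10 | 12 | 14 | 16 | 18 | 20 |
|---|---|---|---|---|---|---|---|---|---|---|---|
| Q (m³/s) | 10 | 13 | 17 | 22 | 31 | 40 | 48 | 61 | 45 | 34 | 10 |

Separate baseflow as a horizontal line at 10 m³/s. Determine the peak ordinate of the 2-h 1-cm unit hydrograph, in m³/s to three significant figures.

Direct runoff: 0.0, 3.0, 7.0, 12.0, 21.0, 30.0, 38.0, 51.0, 35.0, 24.0, 0.0 m³/s; ΣQ_DR = 221.0 m³/s, peak = 51.0 m³/s.
Runoff depth d = ΣQ_DR·Δt / A = 221.0 × 7200 / (199 km²) = 7.996 mm.
The 1-cm UH is the DRH scaled by (10 mm)/d, so U_p = 51.0 × 10/7.996 = 63.8 m³/s.

U_p ≈ 63.8 m³/s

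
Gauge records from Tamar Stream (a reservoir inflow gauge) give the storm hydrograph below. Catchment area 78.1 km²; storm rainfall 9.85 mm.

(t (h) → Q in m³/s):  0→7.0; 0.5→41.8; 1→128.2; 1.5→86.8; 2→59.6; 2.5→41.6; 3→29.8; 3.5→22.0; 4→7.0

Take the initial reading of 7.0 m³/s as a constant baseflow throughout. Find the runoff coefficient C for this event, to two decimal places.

ΣQ_DR = 360.8 m³/s; V = ΣQ_DR·Δt = 6.494 × 10^5 m³.
Runoff depth d = V / A = 8.315 mm.
C = d / P = 8.315 / 9.85 = 0.84.

C ≈ 0.84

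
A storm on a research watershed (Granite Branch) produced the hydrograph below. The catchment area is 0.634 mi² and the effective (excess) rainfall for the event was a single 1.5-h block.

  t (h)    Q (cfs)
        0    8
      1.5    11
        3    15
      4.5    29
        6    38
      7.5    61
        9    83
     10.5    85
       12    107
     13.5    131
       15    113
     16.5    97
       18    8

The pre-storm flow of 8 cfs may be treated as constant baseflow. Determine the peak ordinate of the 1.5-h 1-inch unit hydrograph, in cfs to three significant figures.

Direct runoff: 0.0, 3.0, 7.0, 21.0, 30.0, 53.0, 75.0, 77.0, 99.0, 123.0, 105.0, 89.0, 0.0 cfs; ΣQ_DR = 682.0 cfs, peak = 123.0 cfs.
Runoff depth d = ΣQ_DR·Δt / A = 682.0 × 5400 / (0.634 mi²) = 2.500 in.
The 1-inch UH is the DRH scaled by (1 in)/d, so U_p = 123.0 × 1/2.500 = 49.2 cfs.

U_p ≈ 49.2 cfs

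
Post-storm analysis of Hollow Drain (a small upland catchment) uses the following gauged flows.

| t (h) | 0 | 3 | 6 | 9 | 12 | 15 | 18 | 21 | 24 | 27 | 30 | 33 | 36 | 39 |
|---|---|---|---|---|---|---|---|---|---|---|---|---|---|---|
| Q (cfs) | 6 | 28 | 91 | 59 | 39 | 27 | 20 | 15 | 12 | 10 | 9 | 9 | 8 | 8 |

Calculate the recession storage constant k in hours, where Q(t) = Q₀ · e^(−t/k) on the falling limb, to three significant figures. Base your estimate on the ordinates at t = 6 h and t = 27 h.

k ≈ 9.51 h

On the falling limb, Q drops from 91 to 10 cfs between t = 6 h and t = 27 h (Δt = 21 h).
k = −Δt / ln(Q₂/Q₁) = −21 / ln(10/91) = 9.51 h.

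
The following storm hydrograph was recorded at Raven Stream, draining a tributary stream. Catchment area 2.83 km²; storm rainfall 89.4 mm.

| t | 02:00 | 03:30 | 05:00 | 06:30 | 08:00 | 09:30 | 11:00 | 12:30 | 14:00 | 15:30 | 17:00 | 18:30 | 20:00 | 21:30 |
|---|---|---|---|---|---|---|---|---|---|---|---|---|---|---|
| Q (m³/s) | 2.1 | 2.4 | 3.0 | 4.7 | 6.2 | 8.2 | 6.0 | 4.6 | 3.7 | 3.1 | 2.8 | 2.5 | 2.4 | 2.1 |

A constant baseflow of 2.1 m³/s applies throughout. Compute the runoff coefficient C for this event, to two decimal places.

ΣQ_DR = 24.40 m³/s; V = ΣQ_DR·Δt = 1.318 × 10^5 m³.
Runoff depth d = V / A = 46.56 mm.
C = d / P = 46.56 / 89.4 = 0.52.

C ≈ 0.52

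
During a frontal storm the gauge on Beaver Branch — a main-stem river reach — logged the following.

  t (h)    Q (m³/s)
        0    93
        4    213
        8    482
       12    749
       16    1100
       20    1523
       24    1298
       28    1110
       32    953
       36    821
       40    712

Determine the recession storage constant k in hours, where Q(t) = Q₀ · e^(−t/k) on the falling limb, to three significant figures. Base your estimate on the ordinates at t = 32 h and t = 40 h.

k ≈ 27.4 h

On the falling limb, Q drops from 953 to 712 m³/s between t = 32 h and t = 40 h (Δt = 8 h).
k = −Δt / ln(Q₂/Q₁) = −8 / ln(712/953) = 27.4 h.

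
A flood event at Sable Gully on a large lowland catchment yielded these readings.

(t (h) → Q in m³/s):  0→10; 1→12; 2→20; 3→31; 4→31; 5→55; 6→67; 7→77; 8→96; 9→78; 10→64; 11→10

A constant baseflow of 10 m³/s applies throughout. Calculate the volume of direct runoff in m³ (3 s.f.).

V ≈ 1.55 × 10^6 m³

Direct-runoff ordinates (Q − Q_b): 0.0, 2.0, 10.0, 21.0, 21.0, 45.0, 57.0, 67.0, 86.0, 68.0, 54.0, 0.0 m³/s.
ΣQ_DR = 431.0 m³/s.
With Δt = 1 h = 3600 s, V = ΣQ_DR · Δt = 431.0 × 3600 = 1.55 × 10^6 m³.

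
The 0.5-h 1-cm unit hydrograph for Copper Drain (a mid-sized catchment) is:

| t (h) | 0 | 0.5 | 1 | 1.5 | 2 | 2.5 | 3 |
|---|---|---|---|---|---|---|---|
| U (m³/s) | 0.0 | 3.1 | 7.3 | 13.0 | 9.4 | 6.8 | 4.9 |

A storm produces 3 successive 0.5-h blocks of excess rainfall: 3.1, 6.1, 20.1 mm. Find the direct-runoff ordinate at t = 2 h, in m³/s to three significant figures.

Q ≈ 25.5 m³/s

By discrete convolution, Q_j = Σ (P_i / 10 mm) · U_{j−i}.
At t = 2 h (j=4): Q = (3.1/10)·9.4 + (6.1/10)·13.0 + (20.1/10)·7.3 = 25.5 m³/s.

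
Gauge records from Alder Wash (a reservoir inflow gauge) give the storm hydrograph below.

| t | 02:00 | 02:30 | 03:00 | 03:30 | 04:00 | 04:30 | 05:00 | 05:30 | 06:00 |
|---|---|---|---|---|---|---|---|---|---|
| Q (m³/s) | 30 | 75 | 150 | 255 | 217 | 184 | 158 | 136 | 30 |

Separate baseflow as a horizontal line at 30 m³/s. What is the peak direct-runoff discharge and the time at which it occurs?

Q_p = 225.0 m³/s at t = 03:30

Subtracting baseflow gives direct-runoff ordinates: 0.0, 45.0, 120.0, 225.0, 187.0, 154.0, 128.0, 106.0, 0.0 m³/s.
The maximum is 225.0 m³/s, occurring at the reading for t = 03:30.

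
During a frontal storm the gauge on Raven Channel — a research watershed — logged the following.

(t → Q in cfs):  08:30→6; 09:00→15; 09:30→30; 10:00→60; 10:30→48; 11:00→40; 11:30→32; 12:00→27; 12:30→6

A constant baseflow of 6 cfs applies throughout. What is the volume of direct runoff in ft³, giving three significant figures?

V ≈ 3.78 × 10^5 ft³

Direct-runoff ordinates (Q − Q_b): 0.0, 9.0, 24.0, 54.0, 42.0, 34.0, 26.0, 21.0, 0.0 cfs.
ΣQ_DR = 210.0 cfs.
With Δt = 0.5 h = 1800 s, V = ΣQ_DR · Δt = 210.0 × 1800 = 3.78 × 10^5 ft³.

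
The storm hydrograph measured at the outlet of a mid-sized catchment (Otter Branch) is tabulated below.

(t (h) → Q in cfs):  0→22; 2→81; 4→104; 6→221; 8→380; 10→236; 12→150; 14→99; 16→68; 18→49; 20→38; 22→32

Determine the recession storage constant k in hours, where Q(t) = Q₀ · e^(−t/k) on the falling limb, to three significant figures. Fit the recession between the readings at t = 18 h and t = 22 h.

k ≈ 9.39 h

On the falling limb, Q drops from 49 to 32 cfs between t = 18 h and t = 22 h (Δt = 4 h).
k = −Δt / ln(Q₂/Q₁) = −4 / ln(32/49) = 9.39 h.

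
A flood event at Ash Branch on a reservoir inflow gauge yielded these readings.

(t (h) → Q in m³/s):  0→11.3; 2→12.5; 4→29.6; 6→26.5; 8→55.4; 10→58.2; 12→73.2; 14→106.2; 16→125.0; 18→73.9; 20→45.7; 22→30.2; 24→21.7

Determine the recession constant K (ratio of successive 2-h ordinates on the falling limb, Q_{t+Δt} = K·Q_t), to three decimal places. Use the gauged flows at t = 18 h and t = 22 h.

Using the recession-limb readings at t = 18 h and t = 22 h: Q falls from 73.9 to 30.2 m³/s over 2 intervals.
K = (Q₂/Q₁)^(1/2) = (30.2/73.9)^(1/2) = 0.639.

K ≈ 0.639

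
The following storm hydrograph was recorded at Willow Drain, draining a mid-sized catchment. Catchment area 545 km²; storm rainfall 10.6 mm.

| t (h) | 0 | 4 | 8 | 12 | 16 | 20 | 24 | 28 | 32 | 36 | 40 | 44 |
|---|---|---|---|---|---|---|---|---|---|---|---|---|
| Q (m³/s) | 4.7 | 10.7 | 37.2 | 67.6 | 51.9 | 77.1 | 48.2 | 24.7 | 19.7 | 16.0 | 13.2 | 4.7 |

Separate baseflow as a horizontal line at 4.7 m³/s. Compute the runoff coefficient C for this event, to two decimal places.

C ≈ 0.80

ΣQ_DR = 319.3 m³/s; V = ΣQ_DR·Δt = 4.598 × 10^6 m³.
Runoff depth d = V / A = 8.437 mm.
C = d / P = 8.437 / 10.6 = 0.80.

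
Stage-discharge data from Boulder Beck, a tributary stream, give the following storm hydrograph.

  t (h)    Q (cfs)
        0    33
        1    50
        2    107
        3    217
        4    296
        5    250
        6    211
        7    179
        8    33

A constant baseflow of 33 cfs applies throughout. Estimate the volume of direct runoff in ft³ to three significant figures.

Direct-runoff ordinates (Q − Q_b): 0.0, 17.0, 74.0, 184.0, 263.0, 217.0, 178.0, 146.0, 0.0 cfs.
ΣQ_DR = 1079 cfs.
With Δt = 1 h = 3600 s, V = ΣQ_DR · Δt = 1079 × 3600 = 3.88 × 10^6 ft³.

V ≈ 3.88 × 10^6 ft³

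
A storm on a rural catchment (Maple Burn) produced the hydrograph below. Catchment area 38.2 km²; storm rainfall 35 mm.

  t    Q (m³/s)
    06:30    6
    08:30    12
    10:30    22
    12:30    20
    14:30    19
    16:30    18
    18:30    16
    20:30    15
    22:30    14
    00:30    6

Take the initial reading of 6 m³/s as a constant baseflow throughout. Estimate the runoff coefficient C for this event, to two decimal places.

C ≈ 0.47

ΣQ_DR = 88.00 m³/s; V = ΣQ_DR·Δt = 6.336 × 10^5 m³.
Runoff depth d = V / A = 16.59 mm.
C = d / P = 16.59 / 35 = 0.47.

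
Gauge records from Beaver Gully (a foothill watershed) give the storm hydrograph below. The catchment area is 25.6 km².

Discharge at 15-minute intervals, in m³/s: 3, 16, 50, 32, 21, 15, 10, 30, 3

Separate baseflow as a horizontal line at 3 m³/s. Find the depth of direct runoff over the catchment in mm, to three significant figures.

d ≈ 5.38 mm

Direct runoff: 0.0, 13.0, 47.0, 29.0, 18.0, 12.0, 7.0, 27.0, 0.0 m³/s; ΣQ_DR = 153.0 m³/s.
V = ΣQ_DR · Δt = 153.0 × 900 s = 1.377 × 10^5 m³.
Over A = 25.6 km², depth = V / A = 5.38 mm.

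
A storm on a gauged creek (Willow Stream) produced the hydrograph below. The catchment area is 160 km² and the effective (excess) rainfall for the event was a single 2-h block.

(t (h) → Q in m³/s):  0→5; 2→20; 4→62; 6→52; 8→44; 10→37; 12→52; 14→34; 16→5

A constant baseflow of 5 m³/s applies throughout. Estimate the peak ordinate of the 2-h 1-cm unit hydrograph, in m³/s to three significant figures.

U_p ≈ 47.6 m³/s

Direct runoff: 0.0, 15.0, 57.0, 47.0, 39.0, 32.0, 47.0, 29.0, 0.0 m³/s; ΣQ_DR = 266.0 m³/s, peak = 57.0 m³/s.
Runoff depth d = ΣQ_DR·Δt / A = 266.0 × 7200 / (160 km²) = 11.97 mm.
The 1-cm UH is the DRH scaled by (10 mm)/d, so U_p = 57.0 × 10/11.97 = 47.6 m³/s.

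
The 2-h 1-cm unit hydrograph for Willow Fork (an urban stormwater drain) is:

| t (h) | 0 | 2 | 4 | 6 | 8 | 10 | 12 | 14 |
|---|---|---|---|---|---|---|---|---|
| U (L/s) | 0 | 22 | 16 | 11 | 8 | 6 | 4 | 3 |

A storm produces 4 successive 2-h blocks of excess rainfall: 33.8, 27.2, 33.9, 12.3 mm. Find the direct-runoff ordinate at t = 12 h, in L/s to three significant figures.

Q ≈ 70.5 L/s

By discrete convolution, Q_j = Σ (P_i / 10 mm) · U_{j−i}.
At t = 12 h (j=6): Q = (33.8/10)·4 + (27.2/10)·6 + (33.9/10)·8 + (12.3/10)·11 = 70.5 L/s.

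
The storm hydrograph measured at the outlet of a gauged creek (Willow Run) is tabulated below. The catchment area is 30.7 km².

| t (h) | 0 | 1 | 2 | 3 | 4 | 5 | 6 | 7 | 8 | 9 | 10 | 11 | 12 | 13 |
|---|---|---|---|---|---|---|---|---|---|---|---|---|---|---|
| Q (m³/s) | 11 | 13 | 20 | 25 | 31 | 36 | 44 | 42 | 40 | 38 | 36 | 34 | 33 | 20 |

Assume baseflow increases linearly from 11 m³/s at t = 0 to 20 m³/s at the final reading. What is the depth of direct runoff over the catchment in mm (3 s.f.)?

d ≈ 24.2 mm

Direct runoff: 0.00, 1.31, 7.62, 11.92, 17.23, 21.54, 28.85, 26.15, 23.46, 20.77, 18.08, 15.38, 13.69, 0.00 m³/s; ΣQ_DR = 206.0 m³/s.
V = ΣQ_DR · Δt = 206.0 × 3600 s = 7.416 × 10^5 m³.
Over A = 30.7 km², depth = V / A = 24.2 mm.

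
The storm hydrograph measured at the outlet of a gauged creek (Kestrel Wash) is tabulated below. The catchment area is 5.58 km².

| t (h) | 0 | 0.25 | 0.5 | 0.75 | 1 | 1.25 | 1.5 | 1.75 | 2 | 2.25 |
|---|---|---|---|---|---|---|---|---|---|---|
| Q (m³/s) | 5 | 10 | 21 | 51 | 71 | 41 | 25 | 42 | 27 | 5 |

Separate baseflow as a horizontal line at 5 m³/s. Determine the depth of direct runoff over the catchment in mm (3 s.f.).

d ≈ 40.0 mm

Direct runoff: 0.0, 5.0, 16.0, 46.0, 66.0, 36.0, 20.0, 37.0, 22.0, 0.0 m³/s; ΣQ_DR = 248.0 m³/s.
V = ΣQ_DR · Δt = 248.0 × 900 s = 2.232 × 10^5 m³.
Over A = 5.58 km², depth = V / A = 40.0 mm.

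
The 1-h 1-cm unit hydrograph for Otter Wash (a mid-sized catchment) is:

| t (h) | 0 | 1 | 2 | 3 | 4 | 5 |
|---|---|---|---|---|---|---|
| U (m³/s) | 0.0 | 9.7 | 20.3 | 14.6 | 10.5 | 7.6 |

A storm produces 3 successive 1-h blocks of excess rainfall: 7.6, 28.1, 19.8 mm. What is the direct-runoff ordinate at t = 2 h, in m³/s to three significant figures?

Q ≈ 42.7 m³/s

By discrete convolution, Q_j = Σ (P_i / 10 mm) · U_{j−i}.
At t = 2 h (j=2): Q = (7.6/10)·20.3 + (28.1/10)·9.7 + (19.8/10)·0.0 = 42.7 m³/s.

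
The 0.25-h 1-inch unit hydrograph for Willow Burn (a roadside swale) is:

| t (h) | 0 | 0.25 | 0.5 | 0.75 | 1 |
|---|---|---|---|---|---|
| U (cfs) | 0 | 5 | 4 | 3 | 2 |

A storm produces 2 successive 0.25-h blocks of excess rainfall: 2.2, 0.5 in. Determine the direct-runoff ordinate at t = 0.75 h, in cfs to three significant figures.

By discrete convolution, Q_j = Σ (P_i / 1 in) · U_{j−i}.
At t = 0.75 h (j=3): Q = (2.2/1)·3 + (0.5/1)·4 = 8.60 cfs.

Q ≈ 8.60 cfs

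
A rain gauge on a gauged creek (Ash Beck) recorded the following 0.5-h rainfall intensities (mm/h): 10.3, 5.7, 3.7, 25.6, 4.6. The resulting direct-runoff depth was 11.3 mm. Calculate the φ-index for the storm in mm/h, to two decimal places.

φ ≈ 6.65 mm/h

Only the 2 blocks with intensity above φ contribute runoff: 10.3, 25.6 mm/h.
Σ(I−φ)·Δt = d  ⇒  (10.3+25.6 − 2φ)·0.5 = 11.3
φ = (35.90 − 11.3/0.5) / 2 = 6.65 mm/h.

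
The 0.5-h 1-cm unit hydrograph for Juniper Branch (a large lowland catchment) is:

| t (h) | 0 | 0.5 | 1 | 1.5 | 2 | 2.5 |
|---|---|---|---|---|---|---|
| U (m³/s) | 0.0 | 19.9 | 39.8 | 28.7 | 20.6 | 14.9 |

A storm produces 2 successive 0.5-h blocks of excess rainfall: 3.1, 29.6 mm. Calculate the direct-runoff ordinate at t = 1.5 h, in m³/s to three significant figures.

By discrete convolution, Q_j = Σ (P_i / 10 mm) · U_{j−i}.
At t = 1.5 h (j=3): Q = (3.1/10)·28.7 + (29.6/10)·39.8 = 127 m³/s.

Q ≈ 127 m³/s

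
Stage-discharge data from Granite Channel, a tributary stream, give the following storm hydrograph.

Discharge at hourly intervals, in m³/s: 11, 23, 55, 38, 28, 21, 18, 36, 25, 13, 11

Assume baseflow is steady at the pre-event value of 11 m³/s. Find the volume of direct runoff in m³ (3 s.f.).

Direct-runoff ordinates (Q − Q_b): 0.0, 12.0, 44.0, 27.0, 17.0, 10.0, 7.0, 25.0, 14.0, 2.0, 0.0 m³/s.
ΣQ_DR = 158.0 m³/s.
With Δt = 1 h = 3600 s, V = ΣQ_DR · Δt = 158.0 × 3600 = 5.69 × 10^5 m³.

V ≈ 5.69 × 10^5 m³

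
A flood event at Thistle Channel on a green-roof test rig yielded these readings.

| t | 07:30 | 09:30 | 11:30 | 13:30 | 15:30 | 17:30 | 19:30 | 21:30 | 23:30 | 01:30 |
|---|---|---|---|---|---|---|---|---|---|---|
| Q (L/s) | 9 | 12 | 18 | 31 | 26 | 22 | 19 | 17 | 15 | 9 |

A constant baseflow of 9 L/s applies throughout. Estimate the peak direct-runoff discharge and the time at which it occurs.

Q_p = 22.0 L/s at t = 13:30

Subtracting baseflow gives direct-runoff ordinates: 0.0, 3.0, 9.0, 22.0, 17.0, 13.0, 10.0, 8.0, 6.0, 0.0 L/s.
The maximum is 22.0 L/s, occurring at the reading for t = 13:30.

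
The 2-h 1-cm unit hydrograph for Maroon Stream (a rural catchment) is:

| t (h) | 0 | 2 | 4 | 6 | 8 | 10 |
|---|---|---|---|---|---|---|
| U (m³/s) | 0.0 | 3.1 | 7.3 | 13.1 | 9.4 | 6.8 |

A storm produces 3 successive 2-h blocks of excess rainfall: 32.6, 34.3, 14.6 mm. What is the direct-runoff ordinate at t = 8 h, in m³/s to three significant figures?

Q ≈ 86.2 m³/s

By discrete convolution, Q_j = Σ (P_i / 10 mm) · U_{j−i}.
At t = 8 h (j=4): Q = (32.6/10)·9.4 + (34.3/10)·13.1 + (14.6/10)·7.3 = 86.2 m³/s.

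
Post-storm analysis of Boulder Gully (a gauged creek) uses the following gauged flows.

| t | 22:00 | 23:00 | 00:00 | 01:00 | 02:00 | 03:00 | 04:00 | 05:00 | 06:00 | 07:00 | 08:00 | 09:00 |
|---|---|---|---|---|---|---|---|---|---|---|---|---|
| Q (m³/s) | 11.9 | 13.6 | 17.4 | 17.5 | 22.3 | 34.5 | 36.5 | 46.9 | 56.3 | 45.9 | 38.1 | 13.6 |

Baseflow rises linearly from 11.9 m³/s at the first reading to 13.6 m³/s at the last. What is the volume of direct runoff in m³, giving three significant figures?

V ≈ 7.25 × 10^5 m³

Direct-runoff ordinates (Q − Q_b): 0.00, 1.55, 5.19, 5.14, 9.78, 21.83, 23.67, 33.92, 43.16, 32.61, 24.65, 0.00 m³/s.
ΣQ_DR = 201.5 m³/s.
With Δt = 1 h = 3600 s, V = ΣQ_DR · Δt = 201.5 × 3600 = 7.25 × 10^5 m³.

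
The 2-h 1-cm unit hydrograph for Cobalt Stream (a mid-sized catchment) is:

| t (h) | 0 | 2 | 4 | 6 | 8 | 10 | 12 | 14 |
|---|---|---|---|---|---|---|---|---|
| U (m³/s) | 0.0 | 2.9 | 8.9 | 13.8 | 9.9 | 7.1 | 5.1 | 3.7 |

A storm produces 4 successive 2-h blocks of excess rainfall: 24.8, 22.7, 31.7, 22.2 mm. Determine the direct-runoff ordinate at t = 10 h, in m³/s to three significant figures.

Q ≈ 104 m³/s

By discrete convolution, Q_j = Σ (P_i / 10 mm) · U_{j−i}.
At t = 10 h (j=5): Q = (24.8/10)·7.1 + (22.7/10)·9.9 + (31.7/10)·13.8 + (22.2/10)·8.9 = 104 m³/s.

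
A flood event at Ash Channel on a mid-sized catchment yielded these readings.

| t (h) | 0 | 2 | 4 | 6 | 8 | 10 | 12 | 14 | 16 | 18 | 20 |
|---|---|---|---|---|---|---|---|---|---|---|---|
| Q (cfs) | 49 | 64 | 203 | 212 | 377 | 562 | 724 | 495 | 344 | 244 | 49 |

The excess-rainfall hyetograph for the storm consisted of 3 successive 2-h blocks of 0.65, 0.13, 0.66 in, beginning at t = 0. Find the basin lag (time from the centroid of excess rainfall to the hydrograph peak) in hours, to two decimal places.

t_L ≈ 8.99 h

Centroid of excess rainfall: t_c = Σ P_i·t̄_i / ΣP_i = 3.0139 h (block centres at 1, 3, 5 h).
Hydrograph peak occurs at t = 12 h, so basin lag t_L = 12 − 3.0139 = 8.99 h.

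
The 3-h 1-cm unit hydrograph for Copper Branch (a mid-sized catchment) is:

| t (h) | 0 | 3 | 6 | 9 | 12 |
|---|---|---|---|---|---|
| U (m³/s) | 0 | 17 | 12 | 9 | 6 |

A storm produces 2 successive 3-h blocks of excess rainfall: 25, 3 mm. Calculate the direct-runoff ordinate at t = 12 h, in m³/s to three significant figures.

Q ≈ 17.7 m³/s

By discrete convolution, Q_j = Σ (P_i / 10 mm) · U_{j−i}.
At t = 12 h (j=4): Q = (25/10)·6 + (3/10)·9 = 17.7 m³/s.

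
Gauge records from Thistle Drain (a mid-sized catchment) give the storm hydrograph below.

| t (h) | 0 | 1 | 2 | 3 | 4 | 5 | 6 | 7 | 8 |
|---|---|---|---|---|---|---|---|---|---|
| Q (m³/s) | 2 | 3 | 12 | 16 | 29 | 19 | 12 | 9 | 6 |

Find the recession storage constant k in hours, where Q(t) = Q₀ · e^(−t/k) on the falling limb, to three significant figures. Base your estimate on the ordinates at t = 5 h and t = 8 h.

k ≈ 2.60 h

On the falling limb, Q drops from 19 to 6 m³/s between t = 5 h and t = 8 h (Δt = 3 h).
k = −Δt / ln(Q₂/Q₁) = −3 / ln(6/19) = 2.60 h.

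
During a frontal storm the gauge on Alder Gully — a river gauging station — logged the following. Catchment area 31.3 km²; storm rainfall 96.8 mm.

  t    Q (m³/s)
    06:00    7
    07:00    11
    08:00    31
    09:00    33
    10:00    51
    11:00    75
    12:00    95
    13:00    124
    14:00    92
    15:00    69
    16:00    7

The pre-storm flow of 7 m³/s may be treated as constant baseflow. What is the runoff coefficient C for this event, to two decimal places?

C ≈ 0.62

ΣQ_DR = 518.0 m³/s; V = ΣQ_DR·Δt = 1.865 × 10^6 m³.
Runoff depth d = V / A = 59.58 mm.
C = d / P = 59.58 / 96.8 = 0.62.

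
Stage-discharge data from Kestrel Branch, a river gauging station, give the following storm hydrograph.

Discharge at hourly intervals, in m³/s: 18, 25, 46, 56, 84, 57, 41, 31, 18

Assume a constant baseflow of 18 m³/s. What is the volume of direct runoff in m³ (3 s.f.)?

V ≈ 7.70 × 10^5 m³

Direct-runoff ordinates (Q − Q_b): 0.0, 7.0, 28.0, 38.0, 66.0, 39.0, 23.0, 13.0, 0.0 m³/s.
ΣQ_DR = 214.0 m³/s.
With Δt = 1 h = 3600 s, V = ΣQ_DR · Δt = 214.0 × 3600 = 7.70 × 10^5 m³.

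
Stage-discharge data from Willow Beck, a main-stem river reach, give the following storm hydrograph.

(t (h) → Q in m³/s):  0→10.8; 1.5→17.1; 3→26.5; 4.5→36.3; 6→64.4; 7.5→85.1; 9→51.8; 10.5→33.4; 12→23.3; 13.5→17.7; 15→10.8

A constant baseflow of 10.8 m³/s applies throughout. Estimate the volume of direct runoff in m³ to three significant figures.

Direct-runoff ordinates (Q − Q_b): 0.0, 6.3, 15.7, 25.5, 53.6, 74.3, 41.0, 22.6, 12.5, 6.9, 0.0 m³/s.
ΣQ_DR = 258.4 m³/s.
With Δt = 1.5 h = 5400 s, V = ΣQ_DR · Δt = 258.4 × 5400 = 1.40 × 10^6 m³.

V ≈ 1.40 × 10^6 m³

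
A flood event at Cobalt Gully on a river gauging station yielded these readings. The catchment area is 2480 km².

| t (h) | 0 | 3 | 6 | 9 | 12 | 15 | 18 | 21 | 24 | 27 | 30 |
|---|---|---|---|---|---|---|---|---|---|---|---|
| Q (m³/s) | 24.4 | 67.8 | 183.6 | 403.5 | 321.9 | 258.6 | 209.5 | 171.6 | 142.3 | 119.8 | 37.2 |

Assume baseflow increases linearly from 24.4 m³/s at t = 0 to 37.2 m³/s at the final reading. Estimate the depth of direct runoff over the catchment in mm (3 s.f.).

Direct runoff: 0.00, 42.12, 156.64, 375.26, 292.38, 227.80, 177.42, 138.24, 107.66, 83.88, 0.00 m³/s; ΣQ_DR = 1601 m³/s.
V = ΣQ_DR · Δt = 1601 × 10800 s = 1.730 × 10^7 m³.
Over A = 2480 km², depth = V / A = 6.97 mm.

d ≈ 6.97 mm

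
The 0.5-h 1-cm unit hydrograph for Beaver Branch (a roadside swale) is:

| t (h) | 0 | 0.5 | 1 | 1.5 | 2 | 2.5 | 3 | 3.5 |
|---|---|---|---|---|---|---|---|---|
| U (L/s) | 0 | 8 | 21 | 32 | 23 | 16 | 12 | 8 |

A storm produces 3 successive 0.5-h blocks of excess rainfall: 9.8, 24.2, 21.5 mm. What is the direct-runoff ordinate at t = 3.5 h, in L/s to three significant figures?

Q ≈ 71.3 L/s

By discrete convolution, Q_j = Σ (P_i / 10 mm) · U_{j−i}.
At t = 3.5 h (j=7): Q = (9.8/10)·8 + (24.2/10)·12 + (21.5/10)·16 = 71.3 L/s.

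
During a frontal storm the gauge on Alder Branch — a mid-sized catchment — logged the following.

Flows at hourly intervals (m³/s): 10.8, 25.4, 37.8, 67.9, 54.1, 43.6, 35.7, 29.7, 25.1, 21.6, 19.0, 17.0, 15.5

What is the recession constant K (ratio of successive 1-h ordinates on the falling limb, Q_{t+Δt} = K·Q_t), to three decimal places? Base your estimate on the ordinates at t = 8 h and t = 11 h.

K ≈ 0.878

Using the recession-limb readings at t = 8 h and t = 11 h: Q falls from 25.1 to 17.0 m³/s over 3 intervals.
K = (Q₂/Q₁)^(1/3) = (17.0/25.1)^(1/3) = 0.878.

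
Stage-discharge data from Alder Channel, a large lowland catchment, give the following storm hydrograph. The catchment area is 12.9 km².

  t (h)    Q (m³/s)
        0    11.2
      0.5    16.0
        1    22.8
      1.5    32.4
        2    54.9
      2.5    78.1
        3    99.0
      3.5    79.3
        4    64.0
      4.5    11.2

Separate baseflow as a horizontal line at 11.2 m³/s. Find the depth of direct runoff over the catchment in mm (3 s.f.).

d ≈ 49.8 mm

Direct runoff: 0.0, 4.8, 11.6, 21.2, 43.7, 66.9, 87.8, 68.1, 52.8, 0.0 m³/s; ΣQ_DR = 356.9 m³/s.
V = ΣQ_DR · Δt = 356.9 × 1800 s = 6.424 × 10^5 m³.
Over A = 12.9 km², depth = V / A = 49.8 mm.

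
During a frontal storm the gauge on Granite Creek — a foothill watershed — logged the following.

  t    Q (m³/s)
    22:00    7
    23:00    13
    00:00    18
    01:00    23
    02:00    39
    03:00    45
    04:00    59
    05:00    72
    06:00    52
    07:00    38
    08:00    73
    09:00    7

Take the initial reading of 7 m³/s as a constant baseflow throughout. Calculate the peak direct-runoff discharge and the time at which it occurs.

Q_p = 66.0 m³/s at t = 08:00

Subtracting baseflow gives direct-runoff ordinates: 0.0, 6.0, 11.0, 16.0, 32.0, 38.0, 52.0, 65.0, 45.0, 31.0, 66.0, 0.0 m³/s.
The maximum is 66.0 m³/s, occurring at the reading for t = 08:00.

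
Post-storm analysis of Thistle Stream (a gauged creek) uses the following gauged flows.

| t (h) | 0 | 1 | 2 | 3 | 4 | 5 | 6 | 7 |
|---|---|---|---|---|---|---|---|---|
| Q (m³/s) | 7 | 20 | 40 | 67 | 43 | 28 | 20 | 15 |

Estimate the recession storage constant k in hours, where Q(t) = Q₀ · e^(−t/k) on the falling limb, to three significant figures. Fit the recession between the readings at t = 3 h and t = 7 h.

k ≈ 2.67 h

On the falling limb, Q drops from 67 to 15 m³/s between t = 3 h and t = 7 h (Δt = 4 h).
k = −Δt / ln(Q₂/Q₁) = −4 / ln(15/67) = 2.67 h.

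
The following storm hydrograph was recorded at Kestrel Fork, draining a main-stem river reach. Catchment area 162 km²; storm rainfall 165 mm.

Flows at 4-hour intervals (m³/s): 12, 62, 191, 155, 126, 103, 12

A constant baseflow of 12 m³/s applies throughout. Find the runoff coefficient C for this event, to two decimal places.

ΣQ_DR = 577.0 m³/s; V = ΣQ_DR·Δt = 8.309 × 10^6 m³.
Runoff depth d = V / A = 51.29 mm.
C = d / P = 51.29 / 165 = 0.31.

C ≈ 0.31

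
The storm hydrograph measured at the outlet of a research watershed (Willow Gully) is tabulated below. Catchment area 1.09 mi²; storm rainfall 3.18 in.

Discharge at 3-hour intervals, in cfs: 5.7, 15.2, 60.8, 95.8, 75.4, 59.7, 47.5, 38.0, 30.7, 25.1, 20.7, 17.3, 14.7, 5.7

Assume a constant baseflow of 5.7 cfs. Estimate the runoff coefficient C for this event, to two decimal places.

C ≈ 0.58

ΣQ_DR = 432.5 cfs; V = ΣQ_DR·Δt = 4.671 × 10^6 ft³.
Runoff depth d = V / A = 1.845 in.
C = d / P = 1.845 / 3.18 = 0.58.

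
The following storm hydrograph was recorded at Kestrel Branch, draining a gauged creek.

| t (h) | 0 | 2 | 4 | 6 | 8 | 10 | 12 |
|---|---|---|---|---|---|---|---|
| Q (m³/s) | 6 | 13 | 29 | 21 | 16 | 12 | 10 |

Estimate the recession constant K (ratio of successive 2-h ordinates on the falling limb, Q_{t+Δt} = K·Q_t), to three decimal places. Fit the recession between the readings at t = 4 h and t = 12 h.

K ≈ 0.766

Using the recession-limb readings at t = 4 h and t = 12 h: Q falls from 29 to 10 m³/s over 4 intervals.
K = (Q₂/Q₁)^(1/4) = (10/29)^(1/4) = 0.766.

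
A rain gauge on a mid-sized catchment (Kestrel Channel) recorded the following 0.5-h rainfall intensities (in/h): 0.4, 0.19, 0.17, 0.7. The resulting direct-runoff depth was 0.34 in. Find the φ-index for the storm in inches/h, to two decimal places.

φ ≈ 0.21 in/h

Only the 2 blocks with intensity above φ contribute runoff: 0.4, 0.7 in/h.
Σ(I−φ)·Δt = d  ⇒  (0.4+0.7 − 2φ)·0.5 = 0.34
φ = (1.100 − 0.34/0.5) / 2 = 0.21 in/h.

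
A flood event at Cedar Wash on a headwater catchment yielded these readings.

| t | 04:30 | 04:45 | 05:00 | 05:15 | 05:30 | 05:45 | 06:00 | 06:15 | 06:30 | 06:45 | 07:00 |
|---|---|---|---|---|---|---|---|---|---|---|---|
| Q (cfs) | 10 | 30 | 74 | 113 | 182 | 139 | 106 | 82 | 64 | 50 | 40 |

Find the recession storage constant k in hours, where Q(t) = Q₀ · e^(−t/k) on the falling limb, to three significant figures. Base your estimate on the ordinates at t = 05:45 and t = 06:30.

On the falling limb, Q drops from 139 to 64 cfs between t = 05:45 and t = 06:30 (Δt = 0.75 h).
k = −Δt / ln(Q₂/Q₁) = −0.75 / ln(64/139) = 0.967 h.

k ≈ 0.967 h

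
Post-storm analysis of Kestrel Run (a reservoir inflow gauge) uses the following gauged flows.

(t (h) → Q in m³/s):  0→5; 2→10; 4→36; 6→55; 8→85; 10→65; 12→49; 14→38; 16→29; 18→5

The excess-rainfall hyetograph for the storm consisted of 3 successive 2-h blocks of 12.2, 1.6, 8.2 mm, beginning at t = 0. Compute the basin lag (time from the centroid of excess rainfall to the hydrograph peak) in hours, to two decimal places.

Centroid of excess rainfall: t_c = Σ P_i·t̄_i / ΣP_i = 2.6364 h (block centres at 1, 3, 5 h).
Hydrograph peak occurs at t = 8 h, so basin lag t_L = 8 − 2.6364 = 5.36 h.

t_L ≈ 5.36 h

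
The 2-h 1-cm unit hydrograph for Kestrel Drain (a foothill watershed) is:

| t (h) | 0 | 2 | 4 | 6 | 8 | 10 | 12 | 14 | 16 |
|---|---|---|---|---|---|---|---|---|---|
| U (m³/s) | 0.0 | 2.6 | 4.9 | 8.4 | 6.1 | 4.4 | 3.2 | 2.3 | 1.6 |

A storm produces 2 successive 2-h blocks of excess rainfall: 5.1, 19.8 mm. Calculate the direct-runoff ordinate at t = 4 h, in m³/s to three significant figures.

Q ≈ 7.65 m³/s

By discrete convolution, Q_j = Σ (P_i / 10 mm) · U_{j−i}.
At t = 4 h (j=2): Q = (5.1/10)·4.9 + (19.8/10)·2.6 = 7.65 m³/s.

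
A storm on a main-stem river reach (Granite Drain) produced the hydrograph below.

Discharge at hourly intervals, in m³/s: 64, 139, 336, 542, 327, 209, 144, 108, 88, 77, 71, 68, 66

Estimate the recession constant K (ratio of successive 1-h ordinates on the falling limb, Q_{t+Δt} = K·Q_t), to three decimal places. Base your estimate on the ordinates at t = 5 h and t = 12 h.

K ≈ 0.848

Using the recession-limb readings at t = 5 h and t = 12 h: Q falls from 209 to 66 m³/s over 7 intervals.
K = (Q₂/Q₁)^(1/7) = (66/209)^(1/7) = 0.848.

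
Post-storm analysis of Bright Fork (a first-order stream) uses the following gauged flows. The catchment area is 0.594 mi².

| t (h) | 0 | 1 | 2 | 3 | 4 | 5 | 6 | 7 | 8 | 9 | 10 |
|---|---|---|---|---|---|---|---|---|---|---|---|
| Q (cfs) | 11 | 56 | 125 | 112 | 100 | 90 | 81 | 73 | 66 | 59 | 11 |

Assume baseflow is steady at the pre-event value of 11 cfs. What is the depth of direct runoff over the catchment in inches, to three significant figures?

d ≈ 1.73 in

Direct runoff: 0.0, 45.0, 114.0, 101.0, 89.0, 79.0, 70.0, 62.0, 55.0, 48.0, 0.0 cfs; ΣQ_DR = 663.0 cfs.
V = ΣQ_DR · Δt = 663.0 × 3600 s = 2.387 × 10^6 ft³.
Over A = 0.594 mi², depth = V / A = 1.73 in.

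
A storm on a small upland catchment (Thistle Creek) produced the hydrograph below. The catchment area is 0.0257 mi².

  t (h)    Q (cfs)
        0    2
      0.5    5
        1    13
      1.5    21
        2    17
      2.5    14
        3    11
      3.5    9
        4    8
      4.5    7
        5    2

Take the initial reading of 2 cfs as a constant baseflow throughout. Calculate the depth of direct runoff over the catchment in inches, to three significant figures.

d ≈ 2.62 in

Direct runoff: 0.0, 3.0, 11.0, 19.0, 15.0, 12.0, 9.0, 7.0, 6.0, 5.0, 0.0 cfs; ΣQ_DR = 87.00 cfs.
V = ΣQ_DR · Δt = 87.00 × 1800 s = 1.566 × 10^5 ft³.
Over A = 0.0257 mi², depth = V / A = 2.62 in.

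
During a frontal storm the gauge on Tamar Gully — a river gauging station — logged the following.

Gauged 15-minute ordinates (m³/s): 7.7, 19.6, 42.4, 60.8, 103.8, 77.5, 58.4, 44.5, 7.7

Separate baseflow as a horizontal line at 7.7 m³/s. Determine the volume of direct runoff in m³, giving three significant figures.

Direct-runoff ordinates (Q − Q_b): 0.0, 11.9, 34.7, 53.1, 96.1, 69.8, 50.7, 36.8, 0.0 m³/s.
ΣQ_DR = 353.1 m³/s.
With Δt = 0.25 h = 900 s, V = ΣQ_DR · Δt = 353.1 × 900 = 3.18 × 10^5 m³.

V ≈ 3.18 × 10^5 m³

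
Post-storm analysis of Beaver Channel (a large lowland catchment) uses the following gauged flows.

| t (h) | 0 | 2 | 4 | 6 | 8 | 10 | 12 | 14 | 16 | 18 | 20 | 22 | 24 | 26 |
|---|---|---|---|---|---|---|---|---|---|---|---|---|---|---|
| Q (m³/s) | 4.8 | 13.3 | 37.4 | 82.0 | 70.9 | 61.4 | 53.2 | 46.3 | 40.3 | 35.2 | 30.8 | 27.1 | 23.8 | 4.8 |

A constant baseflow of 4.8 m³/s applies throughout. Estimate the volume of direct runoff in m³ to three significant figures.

V ≈ 3.34 × 10^6 m³

Direct-runoff ordinates (Q − Q_b): 0.0, 8.5, 32.6, 77.2, 66.1, 56.6, 48.4, 41.5, 35.5, 30.4, 26.0, 22.3, 19.0, 0.0 m³/s.
ΣQ_DR = 464.1 m³/s.
With Δt = 2 h = 7200 s, V = ΣQ_DR · Δt = 464.1 × 7200 = 3.34 × 10^6 m³.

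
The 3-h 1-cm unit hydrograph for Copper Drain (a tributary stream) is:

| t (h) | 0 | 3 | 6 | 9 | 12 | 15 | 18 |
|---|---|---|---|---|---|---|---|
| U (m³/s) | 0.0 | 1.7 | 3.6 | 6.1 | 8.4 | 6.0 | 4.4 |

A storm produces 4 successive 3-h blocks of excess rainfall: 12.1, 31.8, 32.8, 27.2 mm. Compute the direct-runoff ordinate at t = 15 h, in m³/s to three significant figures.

By discrete convolution, Q_j = Σ (P_i / 10 mm) · U_{j−i}.
At t = 15 h (j=5): Q = (12.1/10)·6.0 + (31.8/10)·8.4 + (32.8/10)·6.1 + (27.2/10)·3.6 = 63.8 m³/s.

Q ≈ 63.8 m³/s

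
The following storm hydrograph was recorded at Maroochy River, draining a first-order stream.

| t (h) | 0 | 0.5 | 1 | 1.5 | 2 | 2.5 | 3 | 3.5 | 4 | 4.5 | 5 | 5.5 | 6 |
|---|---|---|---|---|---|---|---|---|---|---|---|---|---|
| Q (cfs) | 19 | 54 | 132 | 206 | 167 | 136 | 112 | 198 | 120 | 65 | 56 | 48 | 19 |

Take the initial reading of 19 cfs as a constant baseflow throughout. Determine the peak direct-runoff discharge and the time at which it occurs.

Subtracting baseflow gives direct-runoff ordinates: 0.0, 35.0, 113.0, 187.0, 148.0, 117.0, 93.0, 179.0, 101.0, 46.0, 37.0, 29.0, 0.0 cfs.
The maximum is 187.0 cfs, occurring at the reading for t = 1.5 h.

Q_p = 187.0 cfs at t = 1.5 h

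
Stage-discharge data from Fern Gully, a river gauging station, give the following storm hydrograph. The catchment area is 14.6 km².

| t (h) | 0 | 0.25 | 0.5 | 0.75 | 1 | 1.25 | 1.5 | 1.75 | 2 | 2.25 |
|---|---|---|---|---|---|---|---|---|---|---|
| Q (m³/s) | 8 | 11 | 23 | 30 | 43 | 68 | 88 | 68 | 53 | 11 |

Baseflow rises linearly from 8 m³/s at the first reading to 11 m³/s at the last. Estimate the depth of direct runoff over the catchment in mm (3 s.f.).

Direct runoff: 0.00, 2.67, 14.33, 21.00, 33.67, 58.33, 78.00, 57.67, 42.33, 0.00 m³/s; ΣQ_DR = 308.0 m³/s.
V = ΣQ_DR · Δt = 308.0 × 900 s = 2.772 × 10^5 m³.
Over A = 14.6 km², depth = V / A = 19.0 mm.

d ≈ 19.0 mm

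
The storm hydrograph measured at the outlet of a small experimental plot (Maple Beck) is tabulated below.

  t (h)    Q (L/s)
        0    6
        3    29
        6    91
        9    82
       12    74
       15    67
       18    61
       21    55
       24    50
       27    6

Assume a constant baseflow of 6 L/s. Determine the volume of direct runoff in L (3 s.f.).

Direct-runoff ordinates (Q − Q_b): 0.0, 23.0, 85.0, 76.0, 68.0, 61.0, 55.0, 49.0, 44.0, 0.0 L/s.
ΣQ_DR = 461.0 L/s.
With Δt = 3 h = 10800 s, V = ΣQ_DR · Δt = 461.0 × 10800 = 4.98 × 10^6 L.

V ≈ 4.98 × 10^6 L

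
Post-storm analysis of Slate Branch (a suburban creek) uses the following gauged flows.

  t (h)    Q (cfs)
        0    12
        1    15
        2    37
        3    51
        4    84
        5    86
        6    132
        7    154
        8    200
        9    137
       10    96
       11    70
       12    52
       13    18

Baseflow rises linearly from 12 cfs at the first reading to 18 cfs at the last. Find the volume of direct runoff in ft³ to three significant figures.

Direct-runoff ordinates (Q − Q_b): 0.00, 2.54, 24.08, 37.62, 70.15, 71.69, 117.23, 138.77, 184.31, 120.85, 79.38, 52.92, 34.46, 0.00 cfs.
ΣQ_DR = 934.0 cfs.
With Δt = 1 h = 3600 s, V = ΣQ_DR · Δt = 934.0 × 3600 = 3.36 × 10^6 ft³.

V ≈ 3.36 × 10^6 ft³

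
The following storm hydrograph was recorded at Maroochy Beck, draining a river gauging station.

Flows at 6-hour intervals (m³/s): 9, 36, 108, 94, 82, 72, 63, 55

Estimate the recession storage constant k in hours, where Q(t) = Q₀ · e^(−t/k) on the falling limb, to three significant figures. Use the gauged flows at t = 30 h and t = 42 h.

k ≈ 44.6 h

On the falling limb, Q drops from 72 to 55 m³/s between t = 30 h and t = 42 h (Δt = 12 h).
k = −Δt / ln(Q₂/Q₁) = −12 / ln(55/72) = 44.6 h.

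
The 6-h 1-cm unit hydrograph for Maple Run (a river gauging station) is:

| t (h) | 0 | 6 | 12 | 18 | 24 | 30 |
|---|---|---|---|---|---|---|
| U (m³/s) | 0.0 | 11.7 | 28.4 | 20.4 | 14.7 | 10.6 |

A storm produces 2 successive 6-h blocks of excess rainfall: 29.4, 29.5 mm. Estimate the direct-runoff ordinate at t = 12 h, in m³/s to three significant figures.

By discrete convolution, Q_j = Σ (P_i / 10 mm) · U_{j−i}.
At t = 12 h (j=2): Q = (29.4/10)·28.4 + (29.5/10)·11.7 = 118 m³/s.

Q ≈ 118 m³/s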